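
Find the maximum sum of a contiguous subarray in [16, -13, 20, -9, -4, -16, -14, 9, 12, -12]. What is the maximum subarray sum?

Using Kadane's algorithm on [16, -13, 20, -9, -4, -16, -14, 9, 12, -12]:

Scanning through the array:
Position 1 (value -13): max_ending_here = 3, max_so_far = 16
Position 2 (value 20): max_ending_here = 23, max_so_far = 23
Position 3 (value -9): max_ending_here = 14, max_so_far = 23
Position 4 (value -4): max_ending_here = 10, max_so_far = 23
Position 5 (value -16): max_ending_here = -6, max_so_far = 23
Position 6 (value -14): max_ending_here = -14, max_so_far = 23
Position 7 (value 9): max_ending_here = 9, max_so_far = 23
Position 8 (value 12): max_ending_here = 21, max_so_far = 23
Position 9 (value -12): max_ending_here = 9, max_so_far = 23

Maximum subarray: [16, -13, 20]
Maximum sum: 23

The maximum subarray is [16, -13, 20] with sum 23. This subarray runs from index 0 to index 2.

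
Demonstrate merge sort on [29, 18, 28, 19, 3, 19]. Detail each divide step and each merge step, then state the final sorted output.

Merge sort trace:

Split: [29, 18, 28, 19, 3, 19] -> [29, 18, 28] and [19, 3, 19]
  Split: [29, 18, 28] -> [29] and [18, 28]
    Split: [18, 28] -> [18] and [28]
    Merge: [18] + [28] -> [18, 28]
  Merge: [29] + [18, 28] -> [18, 28, 29]
  Split: [19, 3, 19] -> [19] and [3, 19]
    Split: [3, 19] -> [3] and [19]
    Merge: [3] + [19] -> [3, 19]
  Merge: [19] + [3, 19] -> [3, 19, 19]
Merge: [18, 28, 29] + [3, 19, 19] -> [3, 18, 19, 19, 28, 29]

Final sorted array: [3, 18, 19, 19, 28, 29]

The merge sort proceeds by recursively splitting the array and merging sorted halves.
After all merges, the sorted array is [3, 18, 19, 19, 28, 29].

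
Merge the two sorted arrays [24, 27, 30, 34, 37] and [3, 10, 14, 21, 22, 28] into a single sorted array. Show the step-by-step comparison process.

Merging process:

Compare 24 vs 3: take 3 from right. Merged: [3]
Compare 24 vs 10: take 10 from right. Merged: [3, 10]
Compare 24 vs 14: take 14 from right. Merged: [3, 10, 14]
Compare 24 vs 21: take 21 from right. Merged: [3, 10, 14, 21]
Compare 24 vs 22: take 22 from right. Merged: [3, 10, 14, 21, 22]
Compare 24 vs 28: take 24 from left. Merged: [3, 10, 14, 21, 22, 24]
Compare 27 vs 28: take 27 from left. Merged: [3, 10, 14, 21, 22, 24, 27]
Compare 30 vs 28: take 28 from right. Merged: [3, 10, 14, 21, 22, 24, 27, 28]
Append remaining from left: [30, 34, 37]. Merged: [3, 10, 14, 21, 22, 24, 27, 28, 30, 34, 37]

Final merged array: [3, 10, 14, 21, 22, 24, 27, 28, 30, 34, 37]
Total comparisons: 8

The merged array is [3, 10, 14, 21, 22, 24, 27, 28, 30, 34, 37], requiring 8 comparisons. The merge step runs in O(n) time where n is the total number of elements.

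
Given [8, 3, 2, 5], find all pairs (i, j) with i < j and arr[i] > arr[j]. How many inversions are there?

Finding inversions in [8, 3, 2, 5]:

(0, 1): arr[0]=8 > arr[1]=3
(0, 2): arr[0]=8 > arr[2]=2
(0, 3): arr[0]=8 > arr[3]=5
(1, 2): arr[1]=3 > arr[2]=2

Total inversions: 4

The array has 4 inversion(s): (0,1), (0,2), (0,3), (1,2). Each pair (i,j) satisfies i < j and arr[i] > arr[j].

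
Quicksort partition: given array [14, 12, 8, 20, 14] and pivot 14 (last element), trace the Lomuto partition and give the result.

Lomuto partition with pivot = 14:

Initial array: [14, 12, 8, 20, 14]

arr[0]=14 <= 14: swap with position 0, array becomes [14, 12, 8, 20, 14]
arr[1]=12 <= 14: swap with position 1, array becomes [14, 12, 8, 20, 14]
arr[2]=8 <= 14: swap with position 2, array becomes [14, 12, 8, 20, 14]
arr[3]=20 > 14: no swap

Place pivot at position 3: [14, 12, 8, 14, 20]
Pivot position: 3

After partitioning with pivot 14, the array becomes [14, 12, 8, 14, 20]. The pivot is placed at index 3. All elements to the left of the pivot are <= 14, and all elements to the right are > 14.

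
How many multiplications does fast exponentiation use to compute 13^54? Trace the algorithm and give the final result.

Computing 13^54 by squaring (build up from 13^1; each line after the first costs one multiplication):

13^1 = 13
13^2 = (13^1)^2 = 13^2 = 169
13^3 = 13 * 13^2 = 13 * 169 = 2197
13^6 = (13^3)^2 = 2197^2 = 4826809
13^12 = (13^6)^2 = 4826809^2 = 23298085122481
13^13 = 13 * 13^12 = 13 * 23298085122481 = 302875106592253
13^26 = (13^13)^2 = 302875106592253^2 = 91733330193268616658399616009
13^27 = 13 * 13^26 = 13 * 91733330193268616658399616009 = 1192533292512492016559195008117
13^54 = (13^27)^2 = 1192533292512492016559195008117^2 = 1422135653750684847524758738836375672734734444846971695885689

Result: 1422135653750684847524758738836375672734734444846971695885689
Multiplications needed: 8 (8 lines after 13^1)

13^54 = 1422135653750684847524758738836375672734734444846971695885689. Using exponentiation by squaring, this requires 8 multiplications. The key idea: if the exponent is even, square the half-power; if odd, multiply by the base once.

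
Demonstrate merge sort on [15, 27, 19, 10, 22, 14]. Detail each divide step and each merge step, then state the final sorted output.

Merge sort trace:

Split: [15, 27, 19, 10, 22, 14] -> [15, 27, 19] and [10, 22, 14]
  Split: [15, 27, 19] -> [15] and [27, 19]
    Split: [27, 19] -> [27] and [19]
    Merge: [27] + [19] -> [19, 27]
  Merge: [15] + [19, 27] -> [15, 19, 27]
  Split: [10, 22, 14] -> [10] and [22, 14]
    Split: [22, 14] -> [22] and [14]
    Merge: [22] + [14] -> [14, 22]
  Merge: [10] + [14, 22] -> [10, 14, 22]
Merge: [15, 19, 27] + [10, 14, 22] -> [10, 14, 15, 19, 22, 27]

Final sorted array: [10, 14, 15, 19, 22, 27]

The merge sort proceeds by recursively splitting the array and merging sorted halves.
After all merges, the sorted array is [10, 14, 15, 19, 22, 27].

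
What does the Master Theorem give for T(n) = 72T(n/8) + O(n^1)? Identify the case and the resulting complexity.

Master Theorem for T(n) = 72T(n/8) + O(n^1):

a = 72, b = 8, c = 1
log_b(a) = log_8(72) = 2.0566

Case 1: c = 1 < log_8(72) = 2.0566
T(n) = O(n^(log_8 72))

For T(n) = 72T(n/8) + O(n^1): log_8(72) = 2.0566. This is Case 1 of the Master Theorem (c < log_b(a), work dominated by leaves), giving O(n^(log_8 72)).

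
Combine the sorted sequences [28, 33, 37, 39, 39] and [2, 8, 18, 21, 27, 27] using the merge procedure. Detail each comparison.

Merging process:

Compare 28 vs 2: take 2 from right. Merged: [2]
Compare 28 vs 8: take 8 from right. Merged: [2, 8]
Compare 28 vs 18: take 18 from right. Merged: [2, 8, 18]
Compare 28 vs 21: take 21 from right. Merged: [2, 8, 18, 21]
Compare 28 vs 27: take 27 from right. Merged: [2, 8, 18, 21, 27]
Compare 28 vs 27: take 27 from right. Merged: [2, 8, 18, 21, 27, 27]
Append remaining from left: [28, 33, 37, 39, 39]. Merged: [2, 8, 18, 21, 27, 27, 28, 33, 37, 39, 39]

Final merged array: [2, 8, 18, 21, 27, 27, 28, 33, 37, 39, 39]
Total comparisons: 6

The merged array is [2, 8, 18, 21, 27, 27, 28, 33, 37, 39, 39], requiring 6 comparisons. The merge step runs in O(n) time where n is the total number of elements.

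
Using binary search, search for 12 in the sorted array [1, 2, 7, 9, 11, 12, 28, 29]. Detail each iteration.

Binary search for 12 in [1, 2, 7, 9, 11, 12, 28, 29]:

lo=0, hi=7, mid=3, arr[mid]=9 -> 9 < 12, search right half
lo=4, hi=7, mid=5, arr[mid]=12 -> Found target at index 5!

Binary search finds 12 at index 5 after 2 comparisons. The search repeatedly halves the search space by comparing with the middle element.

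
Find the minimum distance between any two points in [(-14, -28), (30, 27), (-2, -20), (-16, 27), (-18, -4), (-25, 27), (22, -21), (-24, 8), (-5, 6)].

Computing all pairwise distances among 9 points:

d((-14, -28), (30, 27)) = 70.4344
d((-14, -28), (-2, -20)) = 14.4222
d((-14, -28), (-16, 27)) = 55.0364
d((-14, -28), (-18, -4)) = 24.3311
d((-14, -28), (-25, 27)) = 56.0892
d((-14, -28), (22, -21)) = 36.6742
d((-14, -28), (-24, 8)) = 37.3631
d((-14, -28), (-5, 6)) = 35.171
d((30, 27), (-2, -20)) = 56.8595
d((30, 27), (-16, 27)) = 46.0
d((30, 27), (-18, -4)) = 57.1402
d((30, 27), (-25, 27)) = 55.0
d((30, 27), (22, -21)) = 48.6621
d((30, 27), (-24, 8)) = 57.2451
d((30, 27), (-5, 6)) = 40.8167
d((-2, -20), (-16, 27)) = 49.0408
d((-2, -20), (-18, -4)) = 22.6274
d((-2, -20), (-25, 27)) = 52.3259
d((-2, -20), (22, -21)) = 24.0208
d((-2, -20), (-24, 8)) = 35.609
d((-2, -20), (-5, 6)) = 26.1725
d((-16, 27), (-18, -4)) = 31.0644
d((-16, 27), (-25, 27)) = 9.0 <-- minimum
d((-16, 27), (22, -21)) = 61.2209
d((-16, 27), (-24, 8)) = 20.6155
d((-16, 27), (-5, 6)) = 23.7065
d((-18, -4), (-25, 27)) = 31.7805
d((-18, -4), (22, -21)) = 43.4626
d((-18, -4), (-24, 8)) = 13.4164
d((-18, -4), (-5, 6)) = 16.4012
d((-25, 27), (22, -21)) = 67.1789
d((-25, 27), (-24, 8)) = 19.0263
d((-25, 27), (-5, 6)) = 29.0
d((22, -21), (-24, 8)) = 54.3783
d((22, -21), (-5, 6)) = 38.1838
d((-24, 8), (-5, 6)) = 19.105

Closest pair: (-16, 27) and (-25, 27) with distance 9.0

The closest pair is (-16, 27) and (-25, 27) with Euclidean distance 9.0. For 9 points, brute-force pairwise comparison is shown above. For large n, the divide-and-conquer algorithm (sort by x, recurse on halves, check the dividing strip) achieves O(n log n).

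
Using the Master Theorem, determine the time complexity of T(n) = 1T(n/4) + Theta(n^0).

Master Theorem for T(n) = 1T(n/4) + O(n^0):

a = 1, b = 4, c = 0
log_b(a) = log_4(1) = 0.0000

Case 2: c = 0 = log_4(1) = 0.0000
T(n) = O(n^0 log n) = O(log n)

For T(n) = 1T(n/4) + O(n^0): log_4(1) = 0.0000. This is Case 2 of the Master Theorem (c = log_b(a), equal work at all levels), giving O(log n).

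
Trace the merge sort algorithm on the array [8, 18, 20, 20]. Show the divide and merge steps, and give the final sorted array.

Merge sort trace:

Split: [8, 18, 20, 20] -> [8, 18] and [20, 20]
  Split: [8, 18] -> [8] and [18]
  Merge: [8] + [18] -> [8, 18]
  Split: [20, 20] -> [20] and [20]
  Merge: [20] + [20] -> [20, 20]
Merge: [8, 18] + [20, 20] -> [8, 18, 20, 20]

Final sorted array: [8, 18, 20, 20]

The merge sort proceeds by recursively splitting the array and merging sorted halves.
After all merges, the sorted array is [8, 18, 20, 20].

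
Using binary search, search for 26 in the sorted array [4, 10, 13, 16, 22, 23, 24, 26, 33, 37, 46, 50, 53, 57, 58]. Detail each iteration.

Binary search for 26 in [4, 10, 13, 16, 22, 23, 24, 26, 33, 37, 46, 50, 53, 57, 58]:

lo=0, hi=14, mid=7, arr[mid]=26 -> Found target at index 7!

Binary search finds 26 at index 7 after 1 comparisons. The search repeatedly halves the search space by comparing with the middle element.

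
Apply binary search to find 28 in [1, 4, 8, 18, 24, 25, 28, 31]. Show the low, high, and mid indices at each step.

Binary search for 28 in [1, 4, 8, 18, 24, 25, 28, 31]:

lo=0, hi=7, mid=3, arr[mid]=18 -> 18 < 28, search right half
lo=4, hi=7, mid=5, arr[mid]=25 -> 25 < 28, search right half
lo=6, hi=7, mid=6, arr[mid]=28 -> Found target at index 6!

Binary search finds 28 at index 6 after 3 comparisons. The search repeatedly halves the search space by comparing with the middle element.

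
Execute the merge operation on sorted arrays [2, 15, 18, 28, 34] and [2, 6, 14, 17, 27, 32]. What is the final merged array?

Merging process:

Compare 2 vs 2: take 2 from left. Merged: [2]
Compare 15 vs 2: take 2 from right. Merged: [2, 2]
Compare 15 vs 6: take 6 from right. Merged: [2, 2, 6]
Compare 15 vs 14: take 14 from right. Merged: [2, 2, 6, 14]
Compare 15 vs 17: take 15 from left. Merged: [2, 2, 6, 14, 15]
Compare 18 vs 17: take 17 from right. Merged: [2, 2, 6, 14, 15, 17]
Compare 18 vs 27: take 18 from left. Merged: [2, 2, 6, 14, 15, 17, 18]
Compare 28 vs 27: take 27 from right. Merged: [2, 2, 6, 14, 15, 17, 18, 27]
Compare 28 vs 32: take 28 from left. Merged: [2, 2, 6, 14, 15, 17, 18, 27, 28]
Compare 34 vs 32: take 32 from right. Merged: [2, 2, 6, 14, 15, 17, 18, 27, 28, 32]
Append remaining from left: [34]. Merged: [2, 2, 6, 14, 15, 17, 18, 27, 28, 32, 34]

Final merged array: [2, 2, 6, 14, 15, 17, 18, 27, 28, 32, 34]
Total comparisons: 10

The merged array is [2, 2, 6, 14, 15, 17, 18, 27, 28, 32, 34], requiring 10 comparisons. The merge step runs in O(n) time where n is the total number of elements.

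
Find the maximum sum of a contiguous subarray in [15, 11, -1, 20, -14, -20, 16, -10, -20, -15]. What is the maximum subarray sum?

Using Kadane's algorithm on [15, 11, -1, 20, -14, -20, 16, -10, -20, -15]:

Scanning through the array:
Position 1 (value 11): max_ending_here = 26, max_so_far = 26
Position 2 (value -1): max_ending_here = 25, max_so_far = 26
Position 3 (value 20): max_ending_here = 45, max_so_far = 45
Position 4 (value -14): max_ending_here = 31, max_so_far = 45
Position 5 (value -20): max_ending_here = 11, max_so_far = 45
Position 6 (value 16): max_ending_here = 27, max_so_far = 45
Position 7 (value -10): max_ending_here = 17, max_so_far = 45
Position 8 (value -20): max_ending_here = -3, max_so_far = 45
Position 9 (value -15): max_ending_here = -15, max_so_far = 45

Maximum subarray: [15, 11, -1, 20]
Maximum sum: 45

The maximum subarray is [15, 11, -1, 20] with sum 45. This subarray runs from index 0 to index 3.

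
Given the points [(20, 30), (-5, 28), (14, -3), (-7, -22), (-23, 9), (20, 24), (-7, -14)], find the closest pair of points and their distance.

Computing all pairwise distances among 7 points:

d((20, 30), (-5, 28)) = 25.0799
d((20, 30), (14, -3)) = 33.541
d((20, 30), (-7, -22)) = 58.5918
d((20, 30), (-23, 9)) = 47.8539
d((20, 30), (20, 24)) = 6.0 <-- minimum
d((20, 30), (-7, -14)) = 51.6236
d((-5, 28), (14, -3)) = 36.3593
d((-5, 28), (-7, -22)) = 50.04
d((-5, 28), (-23, 9)) = 26.1725
d((-5, 28), (20, 24)) = 25.318
d((-5, 28), (-7, -14)) = 42.0476
d((14, -3), (-7, -22)) = 28.3196
d((14, -3), (-23, 9)) = 38.8973
d((14, -3), (20, 24)) = 27.6586
d((14, -3), (-7, -14)) = 23.7065
d((-7, -22), (-23, 9)) = 34.8855
d((-7, -22), (20, 24)) = 53.3385
d((-7, -22), (-7, -14)) = 8.0
d((-23, 9), (20, 24)) = 45.5412
d((-23, 9), (-7, -14)) = 28.0179
d((20, 24), (-7, -14)) = 46.6154

Closest pair: (20, 30) and (20, 24) with distance 6.0

The closest pair is (20, 30) and (20, 24) with Euclidean distance 6.0. For 7 points, brute-force pairwise comparison is shown above. For large n, the divide-and-conquer algorithm (sort by x, recurse on halves, check the dividing strip) achieves O(n log n).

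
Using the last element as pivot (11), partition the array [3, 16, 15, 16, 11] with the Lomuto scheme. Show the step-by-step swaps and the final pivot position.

Lomuto partition with pivot = 11:

Initial array: [3, 16, 15, 16, 11]

arr[0]=3 <= 11: swap with position 0, array becomes [3, 16, 15, 16, 11]
arr[1]=16 > 11: no swap
arr[2]=15 > 11: no swap
arr[3]=16 > 11: no swap

Place pivot at position 1: [3, 11, 15, 16, 16]
Pivot position: 1

After partitioning with pivot 11, the array becomes [3, 11, 15, 16, 16]. The pivot is placed at index 1. All elements to the left of the pivot are <= 11, and all elements to the right are > 11.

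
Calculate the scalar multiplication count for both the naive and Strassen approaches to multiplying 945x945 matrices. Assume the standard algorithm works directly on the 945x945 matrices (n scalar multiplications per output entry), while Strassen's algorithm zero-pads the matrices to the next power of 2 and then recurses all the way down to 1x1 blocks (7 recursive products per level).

Matrix multiplication for 945x945 matrices:

Strassen's algorithm requires power-of-2 dimensions. Pad 945x945 to 1024x1024 (next power of 2).

Standard algorithm: 945^3 = 843908625 multiplications
Strassen's algorithm: 7^(log2(1024)) = 7^10 = 282475249 multiplications
Savings: 843908625 - 282475249 = 561433376 multiplications

Standard: 843908625 multiplications (945^3). Strassen: 282475249 multiplications (7^10, after padding to 1024x1024). Strassen reduces 8 recursive multiplications to 7 at each level.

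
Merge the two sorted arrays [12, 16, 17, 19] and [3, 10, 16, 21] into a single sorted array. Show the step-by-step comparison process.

Merging process:

Compare 12 vs 3: take 3 from right. Merged: [3]
Compare 12 vs 10: take 10 from right. Merged: [3, 10]
Compare 12 vs 16: take 12 from left. Merged: [3, 10, 12]
Compare 16 vs 16: take 16 from left. Merged: [3, 10, 12, 16]
Compare 17 vs 16: take 16 from right. Merged: [3, 10, 12, 16, 16]
Compare 17 vs 21: take 17 from left. Merged: [3, 10, 12, 16, 16, 17]
Compare 19 vs 21: take 19 from left. Merged: [3, 10, 12, 16, 16, 17, 19]
Append remaining from right: [21]. Merged: [3, 10, 12, 16, 16, 17, 19, 21]

Final merged array: [3, 10, 12, 16, 16, 17, 19, 21]
Total comparisons: 7

The merged array is [3, 10, 12, 16, 16, 17, 19, 21], requiring 7 comparisons. The merge step runs in O(n) time where n is the total number of elements.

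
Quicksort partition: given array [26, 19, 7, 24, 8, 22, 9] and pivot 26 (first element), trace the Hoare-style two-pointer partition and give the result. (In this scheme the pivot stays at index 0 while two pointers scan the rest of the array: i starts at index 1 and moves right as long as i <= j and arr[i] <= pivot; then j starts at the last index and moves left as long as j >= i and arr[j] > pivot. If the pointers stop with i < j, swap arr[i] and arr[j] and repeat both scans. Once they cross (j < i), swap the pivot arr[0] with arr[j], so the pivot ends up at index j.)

Hoare-style two-pointer partition with pivot = 26:

Initial array: [26, 19, 7, 24, 8, 22, 9]

Pointers start at i = 1, j = 6.
i ends at 7, j ends at 6: the pointers have crossed (j < i), so scanning stops.

Swap pivot arr[0] with arr[6] to place pivot at position 6: [9, 19, 7, 24, 8, 22, 26]
Pivot position: 6

After partitioning with pivot 26, the array becomes [9, 19, 7, 24, 8, 22, 26]. The pivot is placed at index 6. All elements to the left of the pivot are <= 26, and all elements to the right are > 26.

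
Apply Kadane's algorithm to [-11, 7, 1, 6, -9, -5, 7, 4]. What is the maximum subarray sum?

Using Kadane's algorithm on [-11, 7, 1, 6, -9, -5, 7, 4]:

Scanning through the array:
Position 1 (value 7): max_ending_here = 7, max_so_far = 7
Position 2 (value 1): max_ending_here = 8, max_so_far = 8
Position 3 (value 6): max_ending_here = 14, max_so_far = 14
Position 4 (value -9): max_ending_here = 5, max_so_far = 14
Position 5 (value -5): max_ending_here = 0, max_so_far = 14
Position 6 (value 7): max_ending_here = 7, max_so_far = 14
Position 7 (value 4): max_ending_here = 11, max_so_far = 14

Maximum subarray: [7, 1, 6]
Maximum sum: 14

The maximum subarray is [7, 1, 6] with sum 14. This subarray runs from index 1 to index 3.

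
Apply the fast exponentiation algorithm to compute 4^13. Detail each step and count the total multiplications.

Computing 4^13 by squaring (build up from 4^1; each line after the first costs one multiplication):

4^1 = 4
4^2 = (4^1)^2 = 4^2 = 16
4^3 = 4 * 4^2 = 4 * 16 = 64
4^6 = (4^3)^2 = 64^2 = 4096
4^12 = (4^6)^2 = 4096^2 = 16777216
4^13 = 4 * 4^12 = 4 * 16777216 = 67108864

Result: 67108864
Multiplications needed: 5 (5 lines after 4^1)

4^13 = 67108864. Using exponentiation by squaring, this requires 5 multiplications. The key idea: if the exponent is even, square the half-power; if odd, multiply by the base once.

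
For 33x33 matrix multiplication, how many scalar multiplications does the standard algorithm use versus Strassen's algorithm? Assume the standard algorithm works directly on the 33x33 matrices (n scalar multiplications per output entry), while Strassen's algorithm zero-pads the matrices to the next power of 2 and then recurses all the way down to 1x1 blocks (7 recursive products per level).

Matrix multiplication for 33x33 matrices:

Strassen's algorithm requires power-of-2 dimensions. Pad 33x33 to 64x64 (next power of 2).

Standard algorithm: 33^3 = 35937 multiplications
Strassen's algorithm: 7^(log2(64)) = 7^6 = 117649 multiplications
Difference: 35937 - 117649 = -81712 (Strassen uses MORE here due to padding overhead — for small or just-over-power-of-2 n, padding can outweigh the per-level savings)

Standard: 35937 multiplications (33^3). Strassen: 117649 multiplications (7^6, after padding to 64x64). Strassen reduces 8 recursive multiplications to 7 at each level.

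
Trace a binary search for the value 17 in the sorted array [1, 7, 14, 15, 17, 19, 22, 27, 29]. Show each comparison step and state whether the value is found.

Binary search for 17 in [1, 7, 14, 15, 17, 19, 22, 27, 29]:

lo=0, hi=8, mid=4, arr[mid]=17 -> Found target at index 4!

Binary search finds 17 at index 4 after 1 comparisons. The search repeatedly halves the search space by comparing with the middle element.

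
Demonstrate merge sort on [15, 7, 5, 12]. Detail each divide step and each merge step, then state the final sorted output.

Merge sort trace:

Split: [15, 7, 5, 12] -> [15, 7] and [5, 12]
  Split: [15, 7] -> [15] and [7]
  Merge: [15] + [7] -> [7, 15]
  Split: [5, 12] -> [5] and [12]
  Merge: [5] + [12] -> [5, 12]
Merge: [7, 15] + [5, 12] -> [5, 7, 12, 15]

Final sorted array: [5, 7, 12, 15]

The merge sort proceeds by recursively splitting the array and merging sorted halves.
After all merges, the sorted array is [5, 7, 12, 15].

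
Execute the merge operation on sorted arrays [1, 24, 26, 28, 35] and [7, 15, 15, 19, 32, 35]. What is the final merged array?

Merging process:

Compare 1 vs 7: take 1 from left. Merged: [1]
Compare 24 vs 7: take 7 from right. Merged: [1, 7]
Compare 24 vs 15: take 15 from right. Merged: [1, 7, 15]
Compare 24 vs 15: take 15 from right. Merged: [1, 7, 15, 15]
Compare 24 vs 19: take 19 from right. Merged: [1, 7, 15, 15, 19]
Compare 24 vs 32: take 24 from left. Merged: [1, 7, 15, 15, 19, 24]
Compare 26 vs 32: take 26 from left. Merged: [1, 7, 15, 15, 19, 24, 26]
Compare 28 vs 32: take 28 from left. Merged: [1, 7, 15, 15, 19, 24, 26, 28]
Compare 35 vs 32: take 32 from right. Merged: [1, 7, 15, 15, 19, 24, 26, 28, 32]
Compare 35 vs 35: take 35 from left. Merged: [1, 7, 15, 15, 19, 24, 26, 28, 32, 35]
Append remaining from right: [35]. Merged: [1, 7, 15, 15, 19, 24, 26, 28, 32, 35, 35]

Final merged array: [1, 7, 15, 15, 19, 24, 26, 28, 32, 35, 35]
Total comparisons: 10

The merged array is [1, 7, 15, 15, 19, 24, 26, 28, 32, 35, 35], requiring 10 comparisons. The merge step runs in O(n) time where n is the total number of elements.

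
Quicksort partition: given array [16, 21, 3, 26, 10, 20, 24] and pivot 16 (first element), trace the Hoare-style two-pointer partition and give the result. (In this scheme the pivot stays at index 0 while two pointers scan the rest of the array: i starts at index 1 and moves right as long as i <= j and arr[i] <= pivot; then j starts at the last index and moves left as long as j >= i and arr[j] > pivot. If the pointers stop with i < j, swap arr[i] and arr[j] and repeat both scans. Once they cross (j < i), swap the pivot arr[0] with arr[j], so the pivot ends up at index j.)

Hoare-style two-pointer partition with pivot = 16:

Initial array: [16, 21, 3, 26, 10, 20, 24]

Pointers start at i = 1, j = 6.
i stops at index 1 (arr[1]=21 > 16), j stops at index 4 (arr[4]=10 <= 16): swap arr[1] and arr[4], array becomes [16, 10, 3, 26, 21, 20, 24]
i ends at 3, j ends at 2: the pointers have crossed (j < i), so scanning stops.

Swap pivot arr[0] with arr[2] to place pivot at position 2: [3, 10, 16, 26, 21, 20, 24]
Pivot position: 2

After partitioning with pivot 16, the array becomes [3, 10, 16, 26, 21, 20, 24]. The pivot is placed at index 2. All elements to the left of the pivot are <= 16, and all elements to the right are > 16.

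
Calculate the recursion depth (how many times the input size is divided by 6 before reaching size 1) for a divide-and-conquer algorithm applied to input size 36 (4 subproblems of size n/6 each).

For divide and conquer with division factor 6:

Problem sizes at each level:
Level 0: 36
Level 1: 6
Level 2: 1

The root is level 0 and the size-1 base case is level 2 (the tree spans levels 0 through 2, i.e. 3 levels counting the root), so the depth is the number of divisions: log_6(36) = 2

The recursion tree depth is log_6(36) = 2. At each level, the problem size is divided by 6, so it takes 2 divisions to reduce to a base case of size 1. The algorithm makes 4 recursive calls at each level.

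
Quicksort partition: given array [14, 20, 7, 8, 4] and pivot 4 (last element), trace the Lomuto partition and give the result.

Lomuto partition with pivot = 4:

Initial array: [14, 20, 7, 8, 4]

arr[0]=14 > 4: no swap
arr[1]=20 > 4: no swap
arr[2]=7 > 4: no swap
arr[3]=8 > 4: no swap

Place pivot at position 0: [4, 20, 7, 8, 14]
Pivot position: 0

After partitioning with pivot 4, the array becomes [4, 20, 7, 8, 14]. The pivot is placed at index 0. All elements to the left of the pivot are <= 4, and all elements to the right are > 4.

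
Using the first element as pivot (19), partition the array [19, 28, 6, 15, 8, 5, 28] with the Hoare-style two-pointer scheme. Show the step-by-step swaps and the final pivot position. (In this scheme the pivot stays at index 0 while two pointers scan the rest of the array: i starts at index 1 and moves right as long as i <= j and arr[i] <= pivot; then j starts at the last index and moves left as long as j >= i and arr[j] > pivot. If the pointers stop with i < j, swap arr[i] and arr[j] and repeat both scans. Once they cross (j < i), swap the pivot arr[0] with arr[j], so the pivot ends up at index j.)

Hoare-style two-pointer partition with pivot = 19:

Initial array: [19, 28, 6, 15, 8, 5, 28]

Pointers start at i = 1, j = 6.
i stops at index 1 (arr[1]=28 > 19), j stops at index 5 (arr[5]=5 <= 19): swap arr[1] and arr[5], array becomes [19, 5, 6, 15, 8, 28, 28]
i ends at 5, j ends at 4: the pointers have crossed (j < i), so scanning stops.

Swap pivot arr[0] with arr[4] to place pivot at position 4: [8, 5, 6, 15, 19, 28, 28]
Pivot position: 4

After partitioning with pivot 19, the array becomes [8, 5, 6, 15, 19, 28, 28]. The pivot is placed at index 4. All elements to the left of the pivot are <= 19, and all elements to the right are > 19.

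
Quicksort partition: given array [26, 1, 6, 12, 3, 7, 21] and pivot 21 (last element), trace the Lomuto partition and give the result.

Lomuto partition with pivot = 21:

Initial array: [26, 1, 6, 12, 3, 7, 21]

arr[0]=26 > 21: no swap
arr[1]=1 <= 21: swap with position 0, array becomes [1, 26, 6, 12, 3, 7, 21]
arr[2]=6 <= 21: swap with position 1, array becomes [1, 6, 26, 12, 3, 7, 21]
arr[3]=12 <= 21: swap with position 2, array becomes [1, 6, 12, 26, 3, 7, 21]
arr[4]=3 <= 21: swap with position 3, array becomes [1, 6, 12, 3, 26, 7, 21]
arr[5]=7 <= 21: swap with position 4, array becomes [1, 6, 12, 3, 7, 26, 21]

Place pivot at position 5: [1, 6, 12, 3, 7, 21, 26]
Pivot position: 5

After partitioning with pivot 21, the array becomes [1, 6, 12, 3, 7, 21, 26]. The pivot is placed at index 5. All elements to the left of the pivot are <= 21, and all elements to the right are > 21.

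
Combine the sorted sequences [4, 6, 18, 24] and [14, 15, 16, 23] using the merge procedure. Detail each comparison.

Merging process:

Compare 4 vs 14: take 4 from left. Merged: [4]
Compare 6 vs 14: take 6 from left. Merged: [4, 6]
Compare 18 vs 14: take 14 from right. Merged: [4, 6, 14]
Compare 18 vs 15: take 15 from right. Merged: [4, 6, 14, 15]
Compare 18 vs 16: take 16 from right. Merged: [4, 6, 14, 15, 16]
Compare 18 vs 23: take 18 from left. Merged: [4, 6, 14, 15, 16, 18]
Compare 24 vs 23: take 23 from right. Merged: [4, 6, 14, 15, 16, 18, 23]
Append remaining from left: [24]. Merged: [4, 6, 14, 15, 16, 18, 23, 24]

Final merged array: [4, 6, 14, 15, 16, 18, 23, 24]
Total comparisons: 7

The merged array is [4, 6, 14, 15, 16, 18, 23, 24], requiring 7 comparisons. The merge step runs in O(n) time where n is the total number of elements.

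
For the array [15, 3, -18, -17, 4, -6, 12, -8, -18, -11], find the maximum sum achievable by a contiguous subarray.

Using Kadane's algorithm on [15, 3, -18, -17, 4, -6, 12, -8, -18, -11]:

Scanning through the array:
Position 1 (value 3): max_ending_here = 18, max_so_far = 18
Position 2 (value -18): max_ending_here = 0, max_so_far = 18
Position 3 (value -17): max_ending_here = -17, max_so_far = 18
Position 4 (value 4): max_ending_here = 4, max_so_far = 18
Position 5 (value -6): max_ending_here = -2, max_so_far = 18
Position 6 (value 12): max_ending_here = 12, max_so_far = 18
Position 7 (value -8): max_ending_here = 4, max_so_far = 18
Position 8 (value -18): max_ending_here = -14, max_so_far = 18
Position 9 (value -11): max_ending_here = -11, max_so_far = 18

Maximum subarray: [15, 3]
Maximum sum: 18

The maximum subarray is [15, 3] with sum 18. This subarray runs from index 0 to index 1.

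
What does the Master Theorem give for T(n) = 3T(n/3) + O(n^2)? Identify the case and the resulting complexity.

Master Theorem for T(n) = 3T(n/3) + O(n^2):

a = 3, b = 3, c = 2
log_b(a) = log_3(3) = 1.0000

Case 3: c = 2 > log_3(3) = 1.0000
T(n) = O(n^2) = O(n^2)

For T(n) = 3T(n/3) + O(n^2): log_3(3) = 1.0000. This is Case 3 of the Master Theorem (c > log_b(a), work dominated by root), giving O(n^2).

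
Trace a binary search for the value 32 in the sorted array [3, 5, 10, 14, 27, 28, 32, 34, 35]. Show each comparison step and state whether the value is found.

Binary search for 32 in [3, 5, 10, 14, 27, 28, 32, 34, 35]:

lo=0, hi=8, mid=4, arr[mid]=27 -> 27 < 32, search right half
lo=5, hi=8, mid=6, arr[mid]=32 -> Found target at index 6!

Binary search finds 32 at index 6 after 2 comparisons. The search repeatedly halves the search space by comparing with the middle element.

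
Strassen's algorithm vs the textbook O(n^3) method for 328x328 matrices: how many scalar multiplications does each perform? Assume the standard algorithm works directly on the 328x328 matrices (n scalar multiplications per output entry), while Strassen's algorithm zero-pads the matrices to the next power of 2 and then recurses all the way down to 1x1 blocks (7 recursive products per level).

Matrix multiplication for 328x328 matrices:

Strassen's algorithm requires power-of-2 dimensions. Pad 328x328 to 512x512 (next power of 2).

Standard algorithm: 328^3 = 35287552 multiplications
Strassen's algorithm: 7^(log2(512)) = 7^9 = 40353607 multiplications
Difference: 35287552 - 40353607 = -5066055 (Strassen uses MORE here due to padding overhead — for small or just-over-power-of-2 n, padding can outweigh the per-level savings)

Standard: 35287552 multiplications (328^3). Strassen: 40353607 multiplications (7^9, after padding to 512x512). Strassen reduces 8 recursive multiplications to 7 at each level.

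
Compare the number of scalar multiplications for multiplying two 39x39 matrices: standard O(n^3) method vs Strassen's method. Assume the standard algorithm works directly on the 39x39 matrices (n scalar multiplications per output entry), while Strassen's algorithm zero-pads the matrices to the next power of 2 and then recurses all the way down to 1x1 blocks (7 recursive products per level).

Matrix multiplication for 39x39 matrices:

Strassen's algorithm requires power-of-2 dimensions. Pad 39x39 to 64x64 (next power of 2).

Standard algorithm: 39^3 = 59319 multiplications
Strassen's algorithm: 7^(log2(64)) = 7^6 = 117649 multiplications
Difference: 59319 - 117649 = -58330 (Strassen uses MORE here due to padding overhead — for small or just-over-power-of-2 n, padding can outweigh the per-level savings)

Standard: 59319 multiplications (39^3). Strassen: 117649 multiplications (7^6, after padding to 64x64). Strassen reduces 8 recursive multiplications to 7 at each level.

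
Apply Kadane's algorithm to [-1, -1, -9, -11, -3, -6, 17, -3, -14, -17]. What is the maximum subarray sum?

Using Kadane's algorithm on [-1, -1, -9, -11, -3, -6, 17, -3, -14, -17]:

Scanning through the array:
Position 1 (value -1): max_ending_here = -1, max_so_far = -1
Position 2 (value -9): max_ending_here = -9, max_so_far = -1
Position 3 (value -11): max_ending_here = -11, max_so_far = -1
Position 4 (value -3): max_ending_here = -3, max_so_far = -1
Position 5 (value -6): max_ending_here = -6, max_so_far = -1
Position 6 (value 17): max_ending_here = 17, max_so_far = 17
Position 7 (value -3): max_ending_here = 14, max_so_far = 17
Position 8 (value -14): max_ending_here = 0, max_so_far = 17
Position 9 (value -17): max_ending_here = -17, max_so_far = 17

Maximum subarray: [17]
Maximum sum: 17

The maximum subarray is [17] with sum 17. This subarray runs from index 6 to index 6.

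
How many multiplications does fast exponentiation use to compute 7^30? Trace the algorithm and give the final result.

Computing 7^30 by squaring (build up from 7^1; each line after the first costs one multiplication):

7^1 = 7
7^2 = (7^1)^2 = 7^2 = 49
7^3 = 7 * 7^2 = 7 * 49 = 343
7^6 = (7^3)^2 = 343^2 = 117649
7^7 = 7 * 7^6 = 7 * 117649 = 823543
7^14 = (7^7)^2 = 823543^2 = 678223072849
7^15 = 7 * 7^14 = 7 * 678223072849 = 4747561509943
7^30 = (7^15)^2 = 4747561509943^2 = 22539340290692258087863249

Result: 22539340290692258087863249
Multiplications needed: 7 (7 lines after 7^1)

7^30 = 22539340290692258087863249. Using exponentiation by squaring, this requires 7 multiplications. The key idea: if the exponent is even, square the half-power; if odd, multiply by the base once.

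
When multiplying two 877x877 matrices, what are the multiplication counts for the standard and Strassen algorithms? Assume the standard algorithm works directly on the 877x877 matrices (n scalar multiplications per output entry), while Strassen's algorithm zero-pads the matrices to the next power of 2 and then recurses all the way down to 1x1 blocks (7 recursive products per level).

Matrix multiplication for 877x877 matrices:

Strassen's algorithm requires power-of-2 dimensions. Pad 877x877 to 1024x1024 (next power of 2).

Standard algorithm: 877^3 = 674526133 multiplications
Strassen's algorithm: 7^(log2(1024)) = 7^10 = 282475249 multiplications
Savings: 674526133 - 282475249 = 392050884 multiplications

Standard: 674526133 multiplications (877^3). Strassen: 282475249 multiplications (7^10, after padding to 1024x1024). Strassen reduces 8 recursive multiplications to 7 at each level.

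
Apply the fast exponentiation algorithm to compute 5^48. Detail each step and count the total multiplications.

Computing 5^48 by squaring (build up from 5^1; each line after the first costs one multiplication):

5^1 = 5
5^2 = (5^1)^2 = 5^2 = 25
5^3 = 5 * 5^2 = 5 * 25 = 125
5^6 = (5^3)^2 = 125^2 = 15625
5^12 = (5^6)^2 = 15625^2 = 244140625
5^24 = (5^12)^2 = 244140625^2 = 59604644775390625
5^48 = (5^24)^2 = 59604644775390625^2 = 3552713678800500929355621337890625

Result: 3552713678800500929355621337890625
Multiplications needed: 6 (6 lines after 5^1)

5^48 = 3552713678800500929355621337890625. Using exponentiation by squaring, this requires 6 multiplications. The key idea: if the exponent is even, square the half-power; if odd, multiply by the base once.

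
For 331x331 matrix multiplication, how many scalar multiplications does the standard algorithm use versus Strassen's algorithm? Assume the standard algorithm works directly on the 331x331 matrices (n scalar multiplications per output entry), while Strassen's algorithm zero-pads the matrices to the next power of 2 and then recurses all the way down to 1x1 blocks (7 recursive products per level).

Matrix multiplication for 331x331 matrices:

Strassen's algorithm requires power-of-2 dimensions. Pad 331x331 to 512x512 (next power of 2).

Standard algorithm: 331^3 = 36264691 multiplications
Strassen's algorithm: 7^(log2(512)) = 7^9 = 40353607 multiplications
Difference: 36264691 - 40353607 = -4088916 (Strassen uses MORE here due to padding overhead — for small or just-over-power-of-2 n, padding can outweigh the per-level savings)

Standard: 36264691 multiplications (331^3). Strassen: 40353607 multiplications (7^9, after padding to 512x512). Strassen reduces 8 recursive multiplications to 7 at each level.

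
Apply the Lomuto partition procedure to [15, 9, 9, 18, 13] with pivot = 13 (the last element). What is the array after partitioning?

Lomuto partition with pivot = 13:

Initial array: [15, 9, 9, 18, 13]

arr[0]=15 > 13: no swap
arr[1]=9 <= 13: swap with position 0, array becomes [9, 15, 9, 18, 13]
arr[2]=9 <= 13: swap with position 1, array becomes [9, 9, 15, 18, 13]
arr[3]=18 > 13: no swap

Place pivot at position 2: [9, 9, 13, 18, 15]
Pivot position: 2

After partitioning with pivot 13, the array becomes [9, 9, 13, 18, 15]. The pivot is placed at index 2. All elements to the left of the pivot are <= 13, and all elements to the right are > 13.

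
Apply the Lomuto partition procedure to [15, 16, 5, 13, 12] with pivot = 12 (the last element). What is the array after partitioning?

Lomuto partition with pivot = 12:

Initial array: [15, 16, 5, 13, 12]

arr[0]=15 > 12: no swap
arr[1]=16 > 12: no swap
arr[2]=5 <= 12: swap with position 0, array becomes [5, 16, 15, 13, 12]
arr[3]=13 > 12: no swap

Place pivot at position 1: [5, 12, 15, 13, 16]
Pivot position: 1

After partitioning with pivot 12, the array becomes [5, 12, 15, 13, 16]. The pivot is placed at index 1. All elements to the left of the pivot are <= 12, and all elements to the right are > 12.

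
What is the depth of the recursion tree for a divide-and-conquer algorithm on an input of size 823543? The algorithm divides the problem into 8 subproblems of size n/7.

For divide and conquer with division factor 7:

Problem sizes at each level:
Level 0: 823543
Level 1: 117649
Level 2: 16807
Level 3: 2401
Level 4: 343
Level 5: 49
Level 6: 7
Level 7: 1

The root is level 0 and the size-1 base case is level 7 (the tree spans levels 0 through 7, i.e. 8 levels counting the root), so the depth is the number of divisions: log_7(823543) = 7

The recursion tree depth is log_7(823543) = 7. At each level, the problem size is divided by 7, so it takes 7 divisions to reduce to a base case of size 1. The algorithm makes 8 recursive calls at each level.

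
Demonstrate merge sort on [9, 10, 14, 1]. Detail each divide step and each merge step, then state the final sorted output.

Merge sort trace:

Split: [9, 10, 14, 1] -> [9, 10] and [14, 1]
  Split: [9, 10] -> [9] and [10]
  Merge: [9] + [10] -> [9, 10]
  Split: [14, 1] -> [14] and [1]
  Merge: [14] + [1] -> [1, 14]
Merge: [9, 10] + [1, 14] -> [1, 9, 10, 14]

Final sorted array: [1, 9, 10, 14]

The merge sort proceeds by recursively splitting the array and merging sorted halves.
After all merges, the sorted array is [1, 9, 10, 14].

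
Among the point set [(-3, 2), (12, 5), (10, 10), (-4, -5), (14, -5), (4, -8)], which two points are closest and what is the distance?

Computing all pairwise distances among 6 points:

d((-3, 2), (12, 5)) = 15.2971
d((-3, 2), (10, 10)) = 15.2643
d((-3, 2), (-4, -5)) = 7.0711
d((-3, 2), (14, -5)) = 18.3848
d((-3, 2), (4, -8)) = 12.2066
d((12, 5), (10, 10)) = 5.3852 <-- minimum
d((12, 5), (-4, -5)) = 18.868
d((12, 5), (14, -5)) = 10.198
d((12, 5), (4, -8)) = 15.2643
d((10, 10), (-4, -5)) = 20.5183
d((10, 10), (14, -5)) = 15.5242
d((10, 10), (4, -8)) = 18.9737
d((-4, -5), (14, -5)) = 18.0
d((-4, -5), (4, -8)) = 8.544
d((14, -5), (4, -8)) = 10.4403

Closest pair: (12, 5) and (10, 10) with distance 5.3852

The closest pair is (12, 5) and (10, 10) with Euclidean distance 5.3852. For 6 points, brute-force pairwise comparison is shown above. For large n, the divide-and-conquer algorithm (sort by x, recurse on halves, check the dividing strip) achieves O(n log n).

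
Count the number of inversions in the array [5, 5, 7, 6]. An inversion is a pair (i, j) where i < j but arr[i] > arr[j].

Finding inversions in [5, 5, 7, 6]:

(2, 3): arr[2]=7 > arr[3]=6

Total inversions: 1

The array has 1 inversion(s): (2,3). Each pair (i,j) satisfies i < j and arr[i] > arr[j].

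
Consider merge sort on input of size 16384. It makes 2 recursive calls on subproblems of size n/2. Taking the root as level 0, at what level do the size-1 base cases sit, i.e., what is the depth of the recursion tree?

For divide and conquer with division factor 2:

Problem sizes at each level:
Level 0: 16384
Level 1: 8192
Level 2: 4096
Level 3: 2048
Level 4: 1024
Level 5: 512
Level 6: 256
Level 7: 128
Level 8: 64
Level 9: 32
Level 10: 16
Level 11: 8
Level 12: 4
Level 13: 2
Level 14: 1

The root is level 0 and the size-1 base case is level 14 (the tree spans levels 0 through 14, i.e. 15 levels counting the root), so the depth is the number of divisions: log_2(16384) = 14

The recursion tree depth is log_2(16384) = 14. At each level, the problem size is divided by 2, so it takes 14 divisions to reduce to a base case of size 1. The algorithm makes 2 recursive calls at each level.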